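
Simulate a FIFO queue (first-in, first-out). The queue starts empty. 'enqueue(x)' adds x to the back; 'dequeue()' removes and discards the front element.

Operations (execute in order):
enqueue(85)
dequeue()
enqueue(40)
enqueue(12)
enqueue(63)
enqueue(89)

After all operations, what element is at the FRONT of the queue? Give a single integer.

Answer: 40

Derivation:
enqueue(85): queue = [85]
dequeue(): queue = []
enqueue(40): queue = [40]
enqueue(12): queue = [40, 12]
enqueue(63): queue = [40, 12, 63]
enqueue(89): queue = [40, 12, 63, 89]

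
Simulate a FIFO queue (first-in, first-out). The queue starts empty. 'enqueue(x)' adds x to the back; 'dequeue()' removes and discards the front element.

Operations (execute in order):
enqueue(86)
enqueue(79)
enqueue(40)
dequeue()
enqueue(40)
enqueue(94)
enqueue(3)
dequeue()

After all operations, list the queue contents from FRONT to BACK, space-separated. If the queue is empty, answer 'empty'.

Answer: 40 40 94 3

Derivation:
enqueue(86): [86]
enqueue(79): [86, 79]
enqueue(40): [86, 79, 40]
dequeue(): [79, 40]
enqueue(40): [79, 40, 40]
enqueue(94): [79, 40, 40, 94]
enqueue(3): [79, 40, 40, 94, 3]
dequeue(): [40, 40, 94, 3]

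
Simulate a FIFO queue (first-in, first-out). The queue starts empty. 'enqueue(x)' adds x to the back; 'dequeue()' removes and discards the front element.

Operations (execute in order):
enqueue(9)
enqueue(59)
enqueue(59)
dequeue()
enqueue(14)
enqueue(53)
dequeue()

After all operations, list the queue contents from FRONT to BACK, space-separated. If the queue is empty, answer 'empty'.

enqueue(9): [9]
enqueue(59): [9, 59]
enqueue(59): [9, 59, 59]
dequeue(): [59, 59]
enqueue(14): [59, 59, 14]
enqueue(53): [59, 59, 14, 53]
dequeue(): [59, 14, 53]

Answer: 59 14 53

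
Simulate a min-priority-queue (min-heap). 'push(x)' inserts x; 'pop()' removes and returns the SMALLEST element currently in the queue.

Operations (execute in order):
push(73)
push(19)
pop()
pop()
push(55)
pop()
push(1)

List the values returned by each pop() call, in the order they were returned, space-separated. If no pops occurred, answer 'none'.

push(73): heap contents = [73]
push(19): heap contents = [19, 73]
pop() → 19: heap contents = [73]
pop() → 73: heap contents = []
push(55): heap contents = [55]
pop() → 55: heap contents = []
push(1): heap contents = [1]

Answer: 19 73 55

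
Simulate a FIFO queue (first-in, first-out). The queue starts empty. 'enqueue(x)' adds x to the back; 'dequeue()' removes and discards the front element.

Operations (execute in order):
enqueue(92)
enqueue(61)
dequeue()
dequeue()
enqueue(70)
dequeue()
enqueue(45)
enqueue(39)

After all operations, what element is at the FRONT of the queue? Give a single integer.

Answer: 45

Derivation:
enqueue(92): queue = [92]
enqueue(61): queue = [92, 61]
dequeue(): queue = [61]
dequeue(): queue = []
enqueue(70): queue = [70]
dequeue(): queue = []
enqueue(45): queue = [45]
enqueue(39): queue = [45, 39]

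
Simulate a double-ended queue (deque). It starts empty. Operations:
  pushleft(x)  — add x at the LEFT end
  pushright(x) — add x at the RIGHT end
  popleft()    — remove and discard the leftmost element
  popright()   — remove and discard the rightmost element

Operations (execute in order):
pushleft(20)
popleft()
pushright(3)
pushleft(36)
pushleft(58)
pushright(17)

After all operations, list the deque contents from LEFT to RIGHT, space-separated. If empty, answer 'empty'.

pushleft(20): [20]
popleft(): []
pushright(3): [3]
pushleft(36): [36, 3]
pushleft(58): [58, 36, 3]
pushright(17): [58, 36, 3, 17]

Answer: 58 36 3 17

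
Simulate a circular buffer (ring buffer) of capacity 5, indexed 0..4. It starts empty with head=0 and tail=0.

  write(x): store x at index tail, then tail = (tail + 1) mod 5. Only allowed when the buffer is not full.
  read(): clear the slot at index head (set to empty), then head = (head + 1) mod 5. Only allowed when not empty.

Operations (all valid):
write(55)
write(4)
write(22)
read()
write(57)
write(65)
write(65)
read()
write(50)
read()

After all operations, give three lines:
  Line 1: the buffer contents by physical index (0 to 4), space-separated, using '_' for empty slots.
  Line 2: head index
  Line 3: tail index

write(55): buf=[55 _ _ _ _], head=0, tail=1, size=1
write(4): buf=[55 4 _ _ _], head=0, tail=2, size=2
write(22): buf=[55 4 22 _ _], head=0, tail=3, size=3
read(): buf=[_ 4 22 _ _], head=1, tail=3, size=2
write(57): buf=[_ 4 22 57 _], head=1, tail=4, size=3
write(65): buf=[_ 4 22 57 65], head=1, tail=0, size=4
write(65): buf=[65 4 22 57 65], head=1, tail=1, size=5
read(): buf=[65 _ 22 57 65], head=2, tail=1, size=4
write(50): buf=[65 50 22 57 65], head=2, tail=2, size=5
read(): buf=[65 50 _ 57 65], head=3, tail=2, size=4

Answer: 65 50 _ 57 65
3
2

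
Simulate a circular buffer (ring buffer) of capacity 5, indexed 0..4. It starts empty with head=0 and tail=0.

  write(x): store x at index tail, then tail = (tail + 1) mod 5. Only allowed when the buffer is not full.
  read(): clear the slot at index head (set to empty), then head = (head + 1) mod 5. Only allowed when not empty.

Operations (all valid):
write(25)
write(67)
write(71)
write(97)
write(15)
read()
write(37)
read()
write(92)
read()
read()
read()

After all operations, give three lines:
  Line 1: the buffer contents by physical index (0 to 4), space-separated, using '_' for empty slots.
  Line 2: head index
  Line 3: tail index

write(25): buf=[25 _ _ _ _], head=0, tail=1, size=1
write(67): buf=[25 67 _ _ _], head=0, tail=2, size=2
write(71): buf=[25 67 71 _ _], head=0, tail=3, size=3
write(97): buf=[25 67 71 97 _], head=0, tail=4, size=4
write(15): buf=[25 67 71 97 15], head=0, tail=0, size=5
read(): buf=[_ 67 71 97 15], head=1, tail=0, size=4
write(37): buf=[37 67 71 97 15], head=1, tail=1, size=5
read(): buf=[37 _ 71 97 15], head=2, tail=1, size=4
write(92): buf=[37 92 71 97 15], head=2, tail=2, size=5
read(): buf=[37 92 _ 97 15], head=3, tail=2, size=4
read(): buf=[37 92 _ _ 15], head=4, tail=2, size=3
read(): buf=[37 92 _ _ _], head=0, tail=2, size=2

Answer: 37 92 _ _ _
0
2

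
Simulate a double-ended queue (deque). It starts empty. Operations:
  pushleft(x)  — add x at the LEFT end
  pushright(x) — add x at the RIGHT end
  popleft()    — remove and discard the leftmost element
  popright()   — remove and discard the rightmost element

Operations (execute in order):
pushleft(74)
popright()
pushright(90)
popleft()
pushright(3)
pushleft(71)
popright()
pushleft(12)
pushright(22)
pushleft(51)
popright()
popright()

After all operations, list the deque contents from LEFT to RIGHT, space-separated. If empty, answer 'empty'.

Answer: 51 12

Derivation:
pushleft(74): [74]
popright(): []
pushright(90): [90]
popleft(): []
pushright(3): [3]
pushleft(71): [71, 3]
popright(): [71]
pushleft(12): [12, 71]
pushright(22): [12, 71, 22]
pushleft(51): [51, 12, 71, 22]
popright(): [51, 12, 71]
popright(): [51, 12]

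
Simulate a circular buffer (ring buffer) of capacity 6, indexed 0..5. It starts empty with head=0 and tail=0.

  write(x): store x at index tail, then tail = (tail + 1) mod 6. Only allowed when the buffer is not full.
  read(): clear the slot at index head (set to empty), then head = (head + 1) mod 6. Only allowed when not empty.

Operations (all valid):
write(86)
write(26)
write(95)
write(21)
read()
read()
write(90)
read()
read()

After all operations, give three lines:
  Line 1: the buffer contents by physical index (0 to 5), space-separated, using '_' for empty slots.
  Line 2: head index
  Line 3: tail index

write(86): buf=[86 _ _ _ _ _], head=0, tail=1, size=1
write(26): buf=[86 26 _ _ _ _], head=0, tail=2, size=2
write(95): buf=[86 26 95 _ _ _], head=0, tail=3, size=3
write(21): buf=[86 26 95 21 _ _], head=0, tail=4, size=4
read(): buf=[_ 26 95 21 _ _], head=1, tail=4, size=3
read(): buf=[_ _ 95 21 _ _], head=2, tail=4, size=2
write(90): buf=[_ _ 95 21 90 _], head=2, tail=5, size=3
read(): buf=[_ _ _ 21 90 _], head=3, tail=5, size=2
read(): buf=[_ _ _ _ 90 _], head=4, tail=5, size=1

Answer: _ _ _ _ 90 _
4
5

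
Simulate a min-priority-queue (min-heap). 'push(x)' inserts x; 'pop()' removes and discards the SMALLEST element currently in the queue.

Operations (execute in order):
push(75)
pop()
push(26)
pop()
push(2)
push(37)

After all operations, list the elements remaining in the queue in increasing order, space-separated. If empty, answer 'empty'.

push(75): heap contents = [75]
pop() → 75: heap contents = []
push(26): heap contents = [26]
pop() → 26: heap contents = []
push(2): heap contents = [2]
push(37): heap contents = [2, 37]

Answer: 2 37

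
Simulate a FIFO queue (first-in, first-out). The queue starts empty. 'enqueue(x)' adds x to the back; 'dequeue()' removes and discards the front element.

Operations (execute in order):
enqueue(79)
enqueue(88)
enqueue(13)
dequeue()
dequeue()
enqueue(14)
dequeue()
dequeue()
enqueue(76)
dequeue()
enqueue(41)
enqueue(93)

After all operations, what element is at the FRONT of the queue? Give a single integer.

Answer: 41

Derivation:
enqueue(79): queue = [79]
enqueue(88): queue = [79, 88]
enqueue(13): queue = [79, 88, 13]
dequeue(): queue = [88, 13]
dequeue(): queue = [13]
enqueue(14): queue = [13, 14]
dequeue(): queue = [14]
dequeue(): queue = []
enqueue(76): queue = [76]
dequeue(): queue = []
enqueue(41): queue = [41]
enqueue(93): queue = [41, 93]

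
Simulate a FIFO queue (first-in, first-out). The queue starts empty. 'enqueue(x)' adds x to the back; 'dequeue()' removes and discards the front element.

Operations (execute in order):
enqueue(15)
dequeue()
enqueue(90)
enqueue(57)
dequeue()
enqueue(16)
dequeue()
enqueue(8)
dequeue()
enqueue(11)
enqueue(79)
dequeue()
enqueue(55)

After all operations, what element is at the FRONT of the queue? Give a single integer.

enqueue(15): queue = [15]
dequeue(): queue = []
enqueue(90): queue = [90]
enqueue(57): queue = [90, 57]
dequeue(): queue = [57]
enqueue(16): queue = [57, 16]
dequeue(): queue = [16]
enqueue(8): queue = [16, 8]
dequeue(): queue = [8]
enqueue(11): queue = [8, 11]
enqueue(79): queue = [8, 11, 79]
dequeue(): queue = [11, 79]
enqueue(55): queue = [11, 79, 55]

Answer: 11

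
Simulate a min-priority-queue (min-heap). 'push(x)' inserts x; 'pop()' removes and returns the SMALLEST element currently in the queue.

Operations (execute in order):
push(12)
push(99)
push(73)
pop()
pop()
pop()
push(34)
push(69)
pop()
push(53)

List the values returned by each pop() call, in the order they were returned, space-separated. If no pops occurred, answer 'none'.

push(12): heap contents = [12]
push(99): heap contents = [12, 99]
push(73): heap contents = [12, 73, 99]
pop() → 12: heap contents = [73, 99]
pop() → 73: heap contents = [99]
pop() → 99: heap contents = []
push(34): heap contents = [34]
push(69): heap contents = [34, 69]
pop() → 34: heap contents = [69]
push(53): heap contents = [53, 69]

Answer: 12 73 99 34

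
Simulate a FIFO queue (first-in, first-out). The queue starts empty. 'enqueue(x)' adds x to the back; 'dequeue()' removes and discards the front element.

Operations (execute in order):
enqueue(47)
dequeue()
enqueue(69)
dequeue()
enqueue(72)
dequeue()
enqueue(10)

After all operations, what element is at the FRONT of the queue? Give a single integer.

Answer: 10

Derivation:
enqueue(47): queue = [47]
dequeue(): queue = []
enqueue(69): queue = [69]
dequeue(): queue = []
enqueue(72): queue = [72]
dequeue(): queue = []
enqueue(10): queue = [10]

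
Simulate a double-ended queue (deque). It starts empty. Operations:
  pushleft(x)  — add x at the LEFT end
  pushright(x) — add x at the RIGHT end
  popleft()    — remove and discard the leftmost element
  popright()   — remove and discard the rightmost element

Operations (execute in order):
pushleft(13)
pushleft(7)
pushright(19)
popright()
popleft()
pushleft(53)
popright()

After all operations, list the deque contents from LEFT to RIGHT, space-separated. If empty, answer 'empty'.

pushleft(13): [13]
pushleft(7): [7, 13]
pushright(19): [7, 13, 19]
popright(): [7, 13]
popleft(): [13]
pushleft(53): [53, 13]
popright(): [53]

Answer: 53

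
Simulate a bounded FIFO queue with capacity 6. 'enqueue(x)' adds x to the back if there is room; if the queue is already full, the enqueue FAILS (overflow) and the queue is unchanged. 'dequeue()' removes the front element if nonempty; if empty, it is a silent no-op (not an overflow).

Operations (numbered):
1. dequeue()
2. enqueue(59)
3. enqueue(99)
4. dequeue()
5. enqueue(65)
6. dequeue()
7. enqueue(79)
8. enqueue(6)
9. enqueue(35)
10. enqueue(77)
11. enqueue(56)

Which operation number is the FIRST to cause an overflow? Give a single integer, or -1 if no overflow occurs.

Answer: -1

Derivation:
1. dequeue(): empty, no-op, size=0
2. enqueue(59): size=1
3. enqueue(99): size=2
4. dequeue(): size=1
5. enqueue(65): size=2
6. dequeue(): size=1
7. enqueue(79): size=2
8. enqueue(6): size=3
9. enqueue(35): size=4
10. enqueue(77): size=5
11. enqueue(56): size=6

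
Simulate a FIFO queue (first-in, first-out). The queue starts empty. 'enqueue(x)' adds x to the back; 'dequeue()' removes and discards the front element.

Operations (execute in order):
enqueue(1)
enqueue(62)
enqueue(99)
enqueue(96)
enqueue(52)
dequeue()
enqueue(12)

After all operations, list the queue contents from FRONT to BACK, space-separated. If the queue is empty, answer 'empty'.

enqueue(1): [1]
enqueue(62): [1, 62]
enqueue(99): [1, 62, 99]
enqueue(96): [1, 62, 99, 96]
enqueue(52): [1, 62, 99, 96, 52]
dequeue(): [62, 99, 96, 52]
enqueue(12): [62, 99, 96, 52, 12]

Answer: 62 99 96 52 12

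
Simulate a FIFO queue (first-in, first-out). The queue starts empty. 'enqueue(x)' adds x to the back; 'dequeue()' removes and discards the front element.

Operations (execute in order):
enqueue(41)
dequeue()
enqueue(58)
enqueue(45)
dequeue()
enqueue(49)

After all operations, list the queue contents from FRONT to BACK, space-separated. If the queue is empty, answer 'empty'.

Answer: 45 49

Derivation:
enqueue(41): [41]
dequeue(): []
enqueue(58): [58]
enqueue(45): [58, 45]
dequeue(): [45]
enqueue(49): [45, 49]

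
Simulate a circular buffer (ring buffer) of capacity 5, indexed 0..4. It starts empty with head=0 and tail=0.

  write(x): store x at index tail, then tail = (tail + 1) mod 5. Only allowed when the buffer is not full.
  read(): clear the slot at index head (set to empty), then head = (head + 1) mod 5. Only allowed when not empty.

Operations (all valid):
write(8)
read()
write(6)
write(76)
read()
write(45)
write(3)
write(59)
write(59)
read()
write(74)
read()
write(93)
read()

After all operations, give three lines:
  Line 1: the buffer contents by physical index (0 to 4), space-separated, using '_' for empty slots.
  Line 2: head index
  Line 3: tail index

Answer: 59 59 74 93 _
0
4

Derivation:
write(8): buf=[8 _ _ _ _], head=0, tail=1, size=1
read(): buf=[_ _ _ _ _], head=1, tail=1, size=0
write(6): buf=[_ 6 _ _ _], head=1, tail=2, size=1
write(76): buf=[_ 6 76 _ _], head=1, tail=3, size=2
read(): buf=[_ _ 76 _ _], head=2, tail=3, size=1
write(45): buf=[_ _ 76 45 _], head=2, tail=4, size=2
write(3): buf=[_ _ 76 45 3], head=2, tail=0, size=3
write(59): buf=[59 _ 76 45 3], head=2, tail=1, size=4
write(59): buf=[59 59 76 45 3], head=2, tail=2, size=5
read(): buf=[59 59 _ 45 3], head=3, tail=2, size=4
write(74): buf=[59 59 74 45 3], head=3, tail=3, size=5
read(): buf=[59 59 74 _ 3], head=4, tail=3, size=4
write(93): buf=[59 59 74 93 3], head=4, tail=4, size=5
read(): buf=[59 59 74 93 _], head=0, tail=4, size=4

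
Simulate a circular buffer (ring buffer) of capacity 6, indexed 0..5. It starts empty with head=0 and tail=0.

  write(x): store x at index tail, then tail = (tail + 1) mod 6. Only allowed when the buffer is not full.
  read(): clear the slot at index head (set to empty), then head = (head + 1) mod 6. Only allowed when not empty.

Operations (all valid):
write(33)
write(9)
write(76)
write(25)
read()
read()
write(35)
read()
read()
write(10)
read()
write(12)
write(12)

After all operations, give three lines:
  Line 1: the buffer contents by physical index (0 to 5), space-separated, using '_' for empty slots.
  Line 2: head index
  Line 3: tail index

write(33): buf=[33 _ _ _ _ _], head=0, tail=1, size=1
write(9): buf=[33 9 _ _ _ _], head=0, tail=2, size=2
write(76): buf=[33 9 76 _ _ _], head=0, tail=3, size=3
write(25): buf=[33 9 76 25 _ _], head=0, tail=4, size=4
read(): buf=[_ 9 76 25 _ _], head=1, tail=4, size=3
read(): buf=[_ _ 76 25 _ _], head=2, tail=4, size=2
write(35): buf=[_ _ 76 25 35 _], head=2, tail=5, size=3
read(): buf=[_ _ _ 25 35 _], head=3, tail=5, size=2
read(): buf=[_ _ _ _ 35 _], head=4, tail=5, size=1
write(10): buf=[_ _ _ _ 35 10], head=4, tail=0, size=2
read(): buf=[_ _ _ _ _ 10], head=5, tail=0, size=1
write(12): buf=[12 _ _ _ _ 10], head=5, tail=1, size=2
write(12): buf=[12 12 _ _ _ 10], head=5, tail=2, size=3

Answer: 12 12 _ _ _ 10
5
2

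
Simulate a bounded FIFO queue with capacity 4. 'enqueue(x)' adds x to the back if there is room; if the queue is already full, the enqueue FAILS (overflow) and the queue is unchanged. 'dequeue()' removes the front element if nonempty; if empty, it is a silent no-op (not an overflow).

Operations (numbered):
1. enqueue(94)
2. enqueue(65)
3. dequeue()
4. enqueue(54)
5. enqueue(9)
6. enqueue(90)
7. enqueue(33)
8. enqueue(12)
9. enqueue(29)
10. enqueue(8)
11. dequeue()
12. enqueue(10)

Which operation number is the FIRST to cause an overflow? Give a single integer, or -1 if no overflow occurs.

1. enqueue(94): size=1
2. enqueue(65): size=2
3. dequeue(): size=1
4. enqueue(54): size=2
5. enqueue(9): size=3
6. enqueue(90): size=4
7. enqueue(33): size=4=cap → OVERFLOW (fail)
8. enqueue(12): size=4=cap → OVERFLOW (fail)
9. enqueue(29): size=4=cap → OVERFLOW (fail)
10. enqueue(8): size=4=cap → OVERFLOW (fail)
11. dequeue(): size=3
12. enqueue(10): size=4

Answer: 7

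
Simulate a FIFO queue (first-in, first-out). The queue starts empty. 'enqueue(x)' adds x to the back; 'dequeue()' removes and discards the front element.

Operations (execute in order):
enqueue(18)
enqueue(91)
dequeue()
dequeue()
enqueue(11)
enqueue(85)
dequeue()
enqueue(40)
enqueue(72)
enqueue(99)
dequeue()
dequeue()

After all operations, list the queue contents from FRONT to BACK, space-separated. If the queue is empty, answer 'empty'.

enqueue(18): [18]
enqueue(91): [18, 91]
dequeue(): [91]
dequeue(): []
enqueue(11): [11]
enqueue(85): [11, 85]
dequeue(): [85]
enqueue(40): [85, 40]
enqueue(72): [85, 40, 72]
enqueue(99): [85, 40, 72, 99]
dequeue(): [40, 72, 99]
dequeue(): [72, 99]

Answer: 72 99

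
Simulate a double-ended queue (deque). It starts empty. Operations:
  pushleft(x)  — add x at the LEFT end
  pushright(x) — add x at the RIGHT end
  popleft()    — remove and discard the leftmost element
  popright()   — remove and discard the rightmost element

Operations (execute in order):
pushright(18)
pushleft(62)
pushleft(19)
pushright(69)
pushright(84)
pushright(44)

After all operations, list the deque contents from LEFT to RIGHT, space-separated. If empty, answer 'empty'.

pushright(18): [18]
pushleft(62): [62, 18]
pushleft(19): [19, 62, 18]
pushright(69): [19, 62, 18, 69]
pushright(84): [19, 62, 18, 69, 84]
pushright(44): [19, 62, 18, 69, 84, 44]

Answer: 19 62 18 69 84 44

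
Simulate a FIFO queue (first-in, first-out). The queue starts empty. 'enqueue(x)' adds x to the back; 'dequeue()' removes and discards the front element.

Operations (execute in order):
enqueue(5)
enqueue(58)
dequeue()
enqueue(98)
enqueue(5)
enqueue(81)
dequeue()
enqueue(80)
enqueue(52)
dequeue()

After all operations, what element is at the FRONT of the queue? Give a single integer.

Answer: 5

Derivation:
enqueue(5): queue = [5]
enqueue(58): queue = [5, 58]
dequeue(): queue = [58]
enqueue(98): queue = [58, 98]
enqueue(5): queue = [58, 98, 5]
enqueue(81): queue = [58, 98, 5, 81]
dequeue(): queue = [98, 5, 81]
enqueue(80): queue = [98, 5, 81, 80]
enqueue(52): queue = [98, 5, 81, 80, 52]
dequeue(): queue = [5, 81, 80, 52]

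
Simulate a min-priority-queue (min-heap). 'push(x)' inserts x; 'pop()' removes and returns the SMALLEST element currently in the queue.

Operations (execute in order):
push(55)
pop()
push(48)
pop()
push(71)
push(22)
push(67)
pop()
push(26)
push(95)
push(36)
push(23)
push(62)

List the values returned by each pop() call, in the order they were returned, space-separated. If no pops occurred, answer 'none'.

push(55): heap contents = [55]
pop() → 55: heap contents = []
push(48): heap contents = [48]
pop() → 48: heap contents = []
push(71): heap contents = [71]
push(22): heap contents = [22, 71]
push(67): heap contents = [22, 67, 71]
pop() → 22: heap contents = [67, 71]
push(26): heap contents = [26, 67, 71]
push(95): heap contents = [26, 67, 71, 95]
push(36): heap contents = [26, 36, 67, 71, 95]
push(23): heap contents = [23, 26, 36, 67, 71, 95]
push(62): heap contents = [23, 26, 36, 62, 67, 71, 95]

Answer: 55 48 22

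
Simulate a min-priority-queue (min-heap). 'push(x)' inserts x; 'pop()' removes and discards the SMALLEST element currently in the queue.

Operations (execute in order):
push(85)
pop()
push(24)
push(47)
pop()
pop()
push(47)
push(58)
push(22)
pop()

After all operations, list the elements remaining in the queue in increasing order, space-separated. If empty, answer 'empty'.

Answer: 47 58

Derivation:
push(85): heap contents = [85]
pop() → 85: heap contents = []
push(24): heap contents = [24]
push(47): heap contents = [24, 47]
pop() → 24: heap contents = [47]
pop() → 47: heap contents = []
push(47): heap contents = [47]
push(58): heap contents = [47, 58]
push(22): heap contents = [22, 47, 58]
pop() → 22: heap contents = [47, 58]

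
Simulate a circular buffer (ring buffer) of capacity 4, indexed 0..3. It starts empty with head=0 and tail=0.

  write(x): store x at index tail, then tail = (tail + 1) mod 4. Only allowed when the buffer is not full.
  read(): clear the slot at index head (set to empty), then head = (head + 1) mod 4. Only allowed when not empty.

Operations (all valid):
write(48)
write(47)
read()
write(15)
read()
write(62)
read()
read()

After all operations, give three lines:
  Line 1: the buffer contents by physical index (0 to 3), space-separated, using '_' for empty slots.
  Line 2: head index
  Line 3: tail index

write(48): buf=[48 _ _ _], head=0, tail=1, size=1
write(47): buf=[48 47 _ _], head=0, tail=2, size=2
read(): buf=[_ 47 _ _], head=1, tail=2, size=1
write(15): buf=[_ 47 15 _], head=1, tail=3, size=2
read(): buf=[_ _ 15 _], head=2, tail=3, size=1
write(62): buf=[_ _ 15 62], head=2, tail=0, size=2
read(): buf=[_ _ _ 62], head=3, tail=0, size=1
read(): buf=[_ _ _ _], head=0, tail=0, size=0

Answer: _ _ _ _
0
0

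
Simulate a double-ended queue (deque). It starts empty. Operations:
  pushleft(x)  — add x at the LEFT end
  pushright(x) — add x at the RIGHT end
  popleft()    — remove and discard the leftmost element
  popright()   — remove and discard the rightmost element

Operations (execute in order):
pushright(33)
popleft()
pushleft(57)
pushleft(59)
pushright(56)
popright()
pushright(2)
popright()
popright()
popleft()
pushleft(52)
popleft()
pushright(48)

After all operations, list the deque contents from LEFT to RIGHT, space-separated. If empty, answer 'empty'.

Answer: 48

Derivation:
pushright(33): [33]
popleft(): []
pushleft(57): [57]
pushleft(59): [59, 57]
pushright(56): [59, 57, 56]
popright(): [59, 57]
pushright(2): [59, 57, 2]
popright(): [59, 57]
popright(): [59]
popleft(): []
pushleft(52): [52]
popleft(): []
pushright(48): [48]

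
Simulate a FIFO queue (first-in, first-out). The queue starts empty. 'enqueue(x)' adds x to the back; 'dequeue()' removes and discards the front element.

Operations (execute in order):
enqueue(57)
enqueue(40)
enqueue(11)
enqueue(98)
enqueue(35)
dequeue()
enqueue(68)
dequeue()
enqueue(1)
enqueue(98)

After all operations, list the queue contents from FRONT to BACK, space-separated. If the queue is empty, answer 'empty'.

enqueue(57): [57]
enqueue(40): [57, 40]
enqueue(11): [57, 40, 11]
enqueue(98): [57, 40, 11, 98]
enqueue(35): [57, 40, 11, 98, 35]
dequeue(): [40, 11, 98, 35]
enqueue(68): [40, 11, 98, 35, 68]
dequeue(): [11, 98, 35, 68]
enqueue(1): [11, 98, 35, 68, 1]
enqueue(98): [11, 98, 35, 68, 1, 98]

Answer: 11 98 35 68 1 98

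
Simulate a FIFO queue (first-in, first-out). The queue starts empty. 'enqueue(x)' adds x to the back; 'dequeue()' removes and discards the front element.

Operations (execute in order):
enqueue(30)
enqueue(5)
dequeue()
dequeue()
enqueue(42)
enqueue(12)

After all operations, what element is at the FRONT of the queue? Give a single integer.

Answer: 42

Derivation:
enqueue(30): queue = [30]
enqueue(5): queue = [30, 5]
dequeue(): queue = [5]
dequeue(): queue = []
enqueue(42): queue = [42]
enqueue(12): queue = [42, 12]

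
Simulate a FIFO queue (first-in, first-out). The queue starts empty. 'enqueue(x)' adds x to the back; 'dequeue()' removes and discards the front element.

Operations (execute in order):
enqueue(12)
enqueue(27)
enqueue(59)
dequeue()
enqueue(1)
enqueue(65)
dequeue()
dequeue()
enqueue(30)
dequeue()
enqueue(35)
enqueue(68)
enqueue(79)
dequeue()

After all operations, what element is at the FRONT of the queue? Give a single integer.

Answer: 30

Derivation:
enqueue(12): queue = [12]
enqueue(27): queue = [12, 27]
enqueue(59): queue = [12, 27, 59]
dequeue(): queue = [27, 59]
enqueue(1): queue = [27, 59, 1]
enqueue(65): queue = [27, 59, 1, 65]
dequeue(): queue = [59, 1, 65]
dequeue(): queue = [1, 65]
enqueue(30): queue = [1, 65, 30]
dequeue(): queue = [65, 30]
enqueue(35): queue = [65, 30, 35]
enqueue(68): queue = [65, 30, 35, 68]
enqueue(79): queue = [65, 30, 35, 68, 79]
dequeue(): queue = [30, 35, 68, 79]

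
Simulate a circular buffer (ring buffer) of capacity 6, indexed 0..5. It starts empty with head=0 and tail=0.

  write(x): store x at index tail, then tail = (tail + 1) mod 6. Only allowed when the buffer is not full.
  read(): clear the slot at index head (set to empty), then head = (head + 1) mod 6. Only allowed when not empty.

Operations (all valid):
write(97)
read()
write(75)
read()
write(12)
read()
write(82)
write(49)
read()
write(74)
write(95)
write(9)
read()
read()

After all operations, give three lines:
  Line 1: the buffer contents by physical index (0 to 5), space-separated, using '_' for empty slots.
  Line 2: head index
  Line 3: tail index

write(97): buf=[97 _ _ _ _ _], head=0, tail=1, size=1
read(): buf=[_ _ _ _ _ _], head=1, tail=1, size=0
write(75): buf=[_ 75 _ _ _ _], head=1, tail=2, size=1
read(): buf=[_ _ _ _ _ _], head=2, tail=2, size=0
write(12): buf=[_ _ 12 _ _ _], head=2, tail=3, size=1
read(): buf=[_ _ _ _ _ _], head=3, tail=3, size=0
write(82): buf=[_ _ _ 82 _ _], head=3, tail=4, size=1
write(49): buf=[_ _ _ 82 49 _], head=3, tail=5, size=2
read(): buf=[_ _ _ _ 49 _], head=4, tail=5, size=1
write(74): buf=[_ _ _ _ 49 74], head=4, tail=0, size=2
write(95): buf=[95 _ _ _ 49 74], head=4, tail=1, size=3
write(9): buf=[95 9 _ _ 49 74], head=4, tail=2, size=4
read(): buf=[95 9 _ _ _ 74], head=5, tail=2, size=3
read(): buf=[95 9 _ _ _ _], head=0, tail=2, size=2

Answer: 95 9 _ _ _ _
0
2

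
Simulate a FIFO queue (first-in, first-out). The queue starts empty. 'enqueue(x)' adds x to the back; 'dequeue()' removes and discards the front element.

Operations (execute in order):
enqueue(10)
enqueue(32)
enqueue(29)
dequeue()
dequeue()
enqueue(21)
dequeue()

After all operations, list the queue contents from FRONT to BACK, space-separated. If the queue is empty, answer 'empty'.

Answer: 21

Derivation:
enqueue(10): [10]
enqueue(32): [10, 32]
enqueue(29): [10, 32, 29]
dequeue(): [32, 29]
dequeue(): [29]
enqueue(21): [29, 21]
dequeue(): [21]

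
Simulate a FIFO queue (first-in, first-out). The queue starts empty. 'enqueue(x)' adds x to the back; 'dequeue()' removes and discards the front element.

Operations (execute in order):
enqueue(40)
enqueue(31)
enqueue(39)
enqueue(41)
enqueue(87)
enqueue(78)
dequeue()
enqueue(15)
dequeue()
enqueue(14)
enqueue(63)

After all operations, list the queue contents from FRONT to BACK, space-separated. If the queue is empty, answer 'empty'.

Answer: 39 41 87 78 15 14 63

Derivation:
enqueue(40): [40]
enqueue(31): [40, 31]
enqueue(39): [40, 31, 39]
enqueue(41): [40, 31, 39, 41]
enqueue(87): [40, 31, 39, 41, 87]
enqueue(78): [40, 31, 39, 41, 87, 78]
dequeue(): [31, 39, 41, 87, 78]
enqueue(15): [31, 39, 41, 87, 78, 15]
dequeue(): [39, 41, 87, 78, 15]
enqueue(14): [39, 41, 87, 78, 15, 14]
enqueue(63): [39, 41, 87, 78, 15, 14, 63]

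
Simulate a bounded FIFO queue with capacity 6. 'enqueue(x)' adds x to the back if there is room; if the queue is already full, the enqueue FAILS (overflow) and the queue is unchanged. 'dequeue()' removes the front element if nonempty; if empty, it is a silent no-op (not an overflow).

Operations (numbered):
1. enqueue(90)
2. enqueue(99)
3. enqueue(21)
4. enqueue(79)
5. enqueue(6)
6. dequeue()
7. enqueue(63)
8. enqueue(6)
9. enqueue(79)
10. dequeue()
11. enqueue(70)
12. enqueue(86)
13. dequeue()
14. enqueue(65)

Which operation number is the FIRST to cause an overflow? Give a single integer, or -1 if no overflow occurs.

Answer: 9

Derivation:
1. enqueue(90): size=1
2. enqueue(99): size=2
3. enqueue(21): size=3
4. enqueue(79): size=4
5. enqueue(6): size=5
6. dequeue(): size=4
7. enqueue(63): size=5
8. enqueue(6): size=6
9. enqueue(79): size=6=cap → OVERFLOW (fail)
10. dequeue(): size=5
11. enqueue(70): size=6
12. enqueue(86): size=6=cap → OVERFLOW (fail)
13. dequeue(): size=5
14. enqueue(65): size=6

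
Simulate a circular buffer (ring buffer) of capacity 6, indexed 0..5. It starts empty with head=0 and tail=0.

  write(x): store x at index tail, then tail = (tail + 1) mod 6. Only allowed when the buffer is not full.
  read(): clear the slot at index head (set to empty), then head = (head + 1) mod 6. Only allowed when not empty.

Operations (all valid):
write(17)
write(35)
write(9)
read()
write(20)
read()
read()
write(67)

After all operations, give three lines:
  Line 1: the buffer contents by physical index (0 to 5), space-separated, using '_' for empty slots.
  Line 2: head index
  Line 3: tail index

Answer: _ _ _ 20 67 _
3
5

Derivation:
write(17): buf=[17 _ _ _ _ _], head=0, tail=1, size=1
write(35): buf=[17 35 _ _ _ _], head=0, tail=2, size=2
write(9): buf=[17 35 9 _ _ _], head=0, tail=3, size=3
read(): buf=[_ 35 9 _ _ _], head=1, tail=3, size=2
write(20): buf=[_ 35 9 20 _ _], head=1, tail=4, size=3
read(): buf=[_ _ 9 20 _ _], head=2, tail=4, size=2
read(): buf=[_ _ _ 20 _ _], head=3, tail=4, size=1
write(67): buf=[_ _ _ 20 67 _], head=3, tail=5, size=2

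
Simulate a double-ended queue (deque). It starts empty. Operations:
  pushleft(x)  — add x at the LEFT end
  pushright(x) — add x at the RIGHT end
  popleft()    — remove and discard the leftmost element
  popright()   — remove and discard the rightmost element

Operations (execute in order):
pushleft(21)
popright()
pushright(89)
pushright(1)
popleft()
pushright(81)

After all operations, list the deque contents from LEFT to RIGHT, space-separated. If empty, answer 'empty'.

Answer: 1 81

Derivation:
pushleft(21): [21]
popright(): []
pushright(89): [89]
pushright(1): [89, 1]
popleft(): [1]
pushright(81): [1, 81]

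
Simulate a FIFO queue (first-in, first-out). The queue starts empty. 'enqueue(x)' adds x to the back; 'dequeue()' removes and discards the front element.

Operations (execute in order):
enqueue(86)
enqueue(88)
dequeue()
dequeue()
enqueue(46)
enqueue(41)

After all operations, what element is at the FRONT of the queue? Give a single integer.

Answer: 46

Derivation:
enqueue(86): queue = [86]
enqueue(88): queue = [86, 88]
dequeue(): queue = [88]
dequeue(): queue = []
enqueue(46): queue = [46]
enqueue(41): queue = [46, 41]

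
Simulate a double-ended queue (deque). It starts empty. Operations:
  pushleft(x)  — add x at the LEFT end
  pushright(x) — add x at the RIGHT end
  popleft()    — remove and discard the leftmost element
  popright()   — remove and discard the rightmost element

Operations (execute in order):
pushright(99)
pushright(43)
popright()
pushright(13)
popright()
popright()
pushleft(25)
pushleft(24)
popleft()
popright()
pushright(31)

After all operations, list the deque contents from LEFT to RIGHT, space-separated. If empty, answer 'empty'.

Answer: 31

Derivation:
pushright(99): [99]
pushright(43): [99, 43]
popright(): [99]
pushright(13): [99, 13]
popright(): [99]
popright(): []
pushleft(25): [25]
pushleft(24): [24, 25]
popleft(): [25]
popright(): []
pushright(31): [31]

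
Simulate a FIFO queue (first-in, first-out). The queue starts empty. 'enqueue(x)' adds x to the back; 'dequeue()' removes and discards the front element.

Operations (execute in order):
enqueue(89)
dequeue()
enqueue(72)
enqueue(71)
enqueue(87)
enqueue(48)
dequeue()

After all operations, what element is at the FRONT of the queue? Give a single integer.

enqueue(89): queue = [89]
dequeue(): queue = []
enqueue(72): queue = [72]
enqueue(71): queue = [72, 71]
enqueue(87): queue = [72, 71, 87]
enqueue(48): queue = [72, 71, 87, 48]
dequeue(): queue = [71, 87, 48]

Answer: 71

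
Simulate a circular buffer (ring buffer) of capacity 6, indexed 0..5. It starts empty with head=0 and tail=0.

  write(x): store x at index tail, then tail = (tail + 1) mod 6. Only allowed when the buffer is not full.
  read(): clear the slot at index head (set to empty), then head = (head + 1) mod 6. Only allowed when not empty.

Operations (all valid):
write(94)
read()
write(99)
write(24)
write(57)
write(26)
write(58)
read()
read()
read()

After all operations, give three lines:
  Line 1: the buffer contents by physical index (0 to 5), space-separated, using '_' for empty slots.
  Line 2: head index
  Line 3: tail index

write(94): buf=[94 _ _ _ _ _], head=0, tail=1, size=1
read(): buf=[_ _ _ _ _ _], head=1, tail=1, size=0
write(99): buf=[_ 99 _ _ _ _], head=1, tail=2, size=1
write(24): buf=[_ 99 24 _ _ _], head=1, tail=3, size=2
write(57): buf=[_ 99 24 57 _ _], head=1, tail=4, size=3
write(26): buf=[_ 99 24 57 26 _], head=1, tail=5, size=4
write(58): buf=[_ 99 24 57 26 58], head=1, tail=0, size=5
read(): buf=[_ _ 24 57 26 58], head=2, tail=0, size=4
read(): buf=[_ _ _ 57 26 58], head=3, tail=0, size=3
read(): buf=[_ _ _ _ 26 58], head=4, tail=0, size=2

Answer: _ _ _ _ 26 58
4
0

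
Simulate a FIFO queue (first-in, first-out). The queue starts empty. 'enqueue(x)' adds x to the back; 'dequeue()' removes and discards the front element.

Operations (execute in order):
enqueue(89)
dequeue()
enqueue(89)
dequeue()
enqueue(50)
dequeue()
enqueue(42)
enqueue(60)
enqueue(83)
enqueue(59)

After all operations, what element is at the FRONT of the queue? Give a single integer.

Answer: 42

Derivation:
enqueue(89): queue = [89]
dequeue(): queue = []
enqueue(89): queue = [89]
dequeue(): queue = []
enqueue(50): queue = [50]
dequeue(): queue = []
enqueue(42): queue = [42]
enqueue(60): queue = [42, 60]
enqueue(83): queue = [42, 60, 83]
enqueue(59): queue = [42, 60, 83, 59]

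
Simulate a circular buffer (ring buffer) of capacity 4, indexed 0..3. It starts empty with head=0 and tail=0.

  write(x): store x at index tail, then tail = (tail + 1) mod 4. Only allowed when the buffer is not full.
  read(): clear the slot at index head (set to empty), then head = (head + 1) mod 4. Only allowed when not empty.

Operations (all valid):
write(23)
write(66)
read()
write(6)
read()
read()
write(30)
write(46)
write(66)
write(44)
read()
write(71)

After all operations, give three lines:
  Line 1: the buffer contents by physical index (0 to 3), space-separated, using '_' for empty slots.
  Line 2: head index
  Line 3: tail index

write(23): buf=[23 _ _ _], head=0, tail=1, size=1
write(66): buf=[23 66 _ _], head=0, tail=2, size=2
read(): buf=[_ 66 _ _], head=1, tail=2, size=1
write(6): buf=[_ 66 6 _], head=1, tail=3, size=2
read(): buf=[_ _ 6 _], head=2, tail=3, size=1
read(): buf=[_ _ _ _], head=3, tail=3, size=0
write(30): buf=[_ _ _ 30], head=3, tail=0, size=1
write(46): buf=[46 _ _ 30], head=3, tail=1, size=2
write(66): buf=[46 66 _ 30], head=3, tail=2, size=3
write(44): buf=[46 66 44 30], head=3, tail=3, size=4
read(): buf=[46 66 44 _], head=0, tail=3, size=3
write(71): buf=[46 66 44 71], head=0, tail=0, size=4

Answer: 46 66 44 71
0
0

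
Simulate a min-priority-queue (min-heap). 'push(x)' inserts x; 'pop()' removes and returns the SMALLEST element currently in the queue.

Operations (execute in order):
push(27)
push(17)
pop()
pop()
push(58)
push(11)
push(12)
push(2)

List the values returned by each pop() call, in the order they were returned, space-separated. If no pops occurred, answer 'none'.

Answer: 17 27

Derivation:
push(27): heap contents = [27]
push(17): heap contents = [17, 27]
pop() → 17: heap contents = [27]
pop() → 27: heap contents = []
push(58): heap contents = [58]
push(11): heap contents = [11, 58]
push(12): heap contents = [11, 12, 58]
push(2): heap contents = [2, 11, 12, 58]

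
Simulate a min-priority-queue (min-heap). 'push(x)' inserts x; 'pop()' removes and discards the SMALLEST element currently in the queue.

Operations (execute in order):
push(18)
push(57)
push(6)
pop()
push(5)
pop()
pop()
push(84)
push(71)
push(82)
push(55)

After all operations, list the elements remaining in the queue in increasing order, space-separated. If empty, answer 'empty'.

Answer: 55 57 71 82 84

Derivation:
push(18): heap contents = [18]
push(57): heap contents = [18, 57]
push(6): heap contents = [6, 18, 57]
pop() → 6: heap contents = [18, 57]
push(5): heap contents = [5, 18, 57]
pop() → 5: heap contents = [18, 57]
pop() → 18: heap contents = [57]
push(84): heap contents = [57, 84]
push(71): heap contents = [57, 71, 84]
push(82): heap contents = [57, 71, 82, 84]
push(55): heap contents = [55, 57, 71, 82, 84]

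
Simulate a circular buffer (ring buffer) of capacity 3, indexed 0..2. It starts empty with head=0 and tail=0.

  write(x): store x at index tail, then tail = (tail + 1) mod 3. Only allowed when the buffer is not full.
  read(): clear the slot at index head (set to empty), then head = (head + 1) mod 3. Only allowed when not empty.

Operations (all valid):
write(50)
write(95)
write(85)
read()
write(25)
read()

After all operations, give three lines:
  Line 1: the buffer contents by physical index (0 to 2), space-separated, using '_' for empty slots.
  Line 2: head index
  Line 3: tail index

Answer: 25 _ 85
2
1

Derivation:
write(50): buf=[50 _ _], head=0, tail=1, size=1
write(95): buf=[50 95 _], head=0, tail=2, size=2
write(85): buf=[50 95 85], head=0, tail=0, size=3
read(): buf=[_ 95 85], head=1, tail=0, size=2
write(25): buf=[25 95 85], head=1, tail=1, size=3
read(): buf=[25 _ 85], head=2, tail=1, size=2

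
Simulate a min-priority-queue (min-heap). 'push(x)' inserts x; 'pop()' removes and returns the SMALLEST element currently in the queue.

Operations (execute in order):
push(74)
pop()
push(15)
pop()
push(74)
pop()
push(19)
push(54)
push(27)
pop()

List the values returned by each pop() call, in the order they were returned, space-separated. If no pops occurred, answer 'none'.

Answer: 74 15 74 19

Derivation:
push(74): heap contents = [74]
pop() → 74: heap contents = []
push(15): heap contents = [15]
pop() → 15: heap contents = []
push(74): heap contents = [74]
pop() → 74: heap contents = []
push(19): heap contents = [19]
push(54): heap contents = [19, 54]
push(27): heap contents = [19, 27, 54]
pop() → 19: heap contents = [27, 54]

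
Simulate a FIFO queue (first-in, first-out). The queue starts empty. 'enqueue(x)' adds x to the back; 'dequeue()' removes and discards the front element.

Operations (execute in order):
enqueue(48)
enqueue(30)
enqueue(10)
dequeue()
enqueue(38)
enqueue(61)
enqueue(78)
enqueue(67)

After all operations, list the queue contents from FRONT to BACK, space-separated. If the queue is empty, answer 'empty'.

enqueue(48): [48]
enqueue(30): [48, 30]
enqueue(10): [48, 30, 10]
dequeue(): [30, 10]
enqueue(38): [30, 10, 38]
enqueue(61): [30, 10, 38, 61]
enqueue(78): [30, 10, 38, 61, 78]
enqueue(67): [30, 10, 38, 61, 78, 67]

Answer: 30 10 38 61 78 67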